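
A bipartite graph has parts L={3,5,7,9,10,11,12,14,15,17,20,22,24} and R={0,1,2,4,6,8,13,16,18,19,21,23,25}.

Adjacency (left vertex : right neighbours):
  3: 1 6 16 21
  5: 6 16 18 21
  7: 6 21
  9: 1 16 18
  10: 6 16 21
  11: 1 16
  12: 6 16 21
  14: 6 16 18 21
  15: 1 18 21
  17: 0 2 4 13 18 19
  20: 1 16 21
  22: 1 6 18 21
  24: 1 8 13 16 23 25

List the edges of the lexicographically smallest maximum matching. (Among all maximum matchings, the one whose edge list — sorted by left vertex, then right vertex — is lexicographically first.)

|M| = 7 (so the lex-smallest maximum matching has 7 edges)
process left vertices in ascending order; for each, take the smallest-labelled available neighbour that still permits 7 edges overall, or leave it unmatched if none does
lex-smallest matching: {3-1, 5-6, 7-21, 9-16, 14-18, 17-0, 24-8}

Lex-smallest maximum matching: {(3,1), (5,6), (7,21), (9,16), (14,18), (17,0), (24,8)}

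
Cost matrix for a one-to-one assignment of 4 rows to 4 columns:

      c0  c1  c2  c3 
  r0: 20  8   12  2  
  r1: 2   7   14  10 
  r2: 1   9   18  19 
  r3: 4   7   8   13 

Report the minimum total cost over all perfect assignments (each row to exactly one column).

optimal assignment: row0→col3 (cost 2), row1→col1 (cost 7), row2→col0 (cost 1), row3→col2 (cost 8)
total = 2 + 7 + 1 + 8 = 18

Minimum assignment cost: 18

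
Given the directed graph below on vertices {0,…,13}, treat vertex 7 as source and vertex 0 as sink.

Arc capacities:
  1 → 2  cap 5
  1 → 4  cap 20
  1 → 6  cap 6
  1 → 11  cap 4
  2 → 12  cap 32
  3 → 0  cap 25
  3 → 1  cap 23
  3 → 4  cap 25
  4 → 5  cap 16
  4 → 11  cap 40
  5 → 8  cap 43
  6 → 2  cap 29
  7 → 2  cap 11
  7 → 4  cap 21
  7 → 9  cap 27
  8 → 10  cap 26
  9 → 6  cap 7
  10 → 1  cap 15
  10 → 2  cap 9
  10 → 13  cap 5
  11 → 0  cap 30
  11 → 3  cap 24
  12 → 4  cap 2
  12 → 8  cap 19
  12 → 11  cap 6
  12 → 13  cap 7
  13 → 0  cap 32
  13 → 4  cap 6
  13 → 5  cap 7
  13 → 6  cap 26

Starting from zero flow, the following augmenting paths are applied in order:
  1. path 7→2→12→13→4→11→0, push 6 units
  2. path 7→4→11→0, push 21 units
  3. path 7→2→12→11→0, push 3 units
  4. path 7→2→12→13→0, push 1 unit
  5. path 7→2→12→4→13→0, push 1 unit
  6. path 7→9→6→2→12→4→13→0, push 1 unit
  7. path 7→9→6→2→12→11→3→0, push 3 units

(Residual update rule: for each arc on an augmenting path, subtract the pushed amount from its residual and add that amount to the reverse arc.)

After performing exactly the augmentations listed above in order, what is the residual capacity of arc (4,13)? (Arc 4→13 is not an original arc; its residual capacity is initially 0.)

Residual capacity of (4,13): 4

after path 1 (7→2→12→13→4→11→0, push 6): res(4,13)=6
after path 2 (7→4→11→0, push 21): res(4,13)=6
after path 3 (7→2→12→11→0, push 3): res(4,13)=6
after path 4 (7→2→12→13→0, push 1): res(4,13)=6
after path 5 (7→2→12→4→13→0, push 1): res(4,13)=5
after path 6 (7→9→6→2→12→4→13→0, push 1): res(4,13)=4
after path 7 (7→9→6→2→12→11→3→0, push 3): res(4,13)=4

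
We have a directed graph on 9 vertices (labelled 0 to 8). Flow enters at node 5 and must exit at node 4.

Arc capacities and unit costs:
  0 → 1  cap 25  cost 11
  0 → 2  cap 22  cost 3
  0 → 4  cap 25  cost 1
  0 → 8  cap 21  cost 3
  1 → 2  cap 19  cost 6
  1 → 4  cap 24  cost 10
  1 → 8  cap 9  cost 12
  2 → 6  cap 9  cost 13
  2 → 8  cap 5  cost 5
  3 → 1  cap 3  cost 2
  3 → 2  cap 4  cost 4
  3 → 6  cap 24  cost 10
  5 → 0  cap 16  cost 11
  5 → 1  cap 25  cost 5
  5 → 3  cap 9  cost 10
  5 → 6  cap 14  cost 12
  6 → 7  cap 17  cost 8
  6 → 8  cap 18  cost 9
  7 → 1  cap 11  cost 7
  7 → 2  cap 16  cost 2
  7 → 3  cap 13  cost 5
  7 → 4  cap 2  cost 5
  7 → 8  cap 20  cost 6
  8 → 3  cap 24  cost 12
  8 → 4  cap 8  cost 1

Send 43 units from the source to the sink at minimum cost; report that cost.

shortest-cost path #1: 5→0→4 push 16 @ unit cost 12 (adds 192)
shortest-cost path #2: 5→1→4 push 24 @ unit cost 15 (adds 360)
shortest-cost path #3: 5→1→2→8→4 push 1 @ unit cost 17 (adds 17)
shortest-cost path #4: 5→3→2→8→4 push 2 @ unit cost 20 (adds 40)
total cost = 609

Minimum cost for 43 units: 609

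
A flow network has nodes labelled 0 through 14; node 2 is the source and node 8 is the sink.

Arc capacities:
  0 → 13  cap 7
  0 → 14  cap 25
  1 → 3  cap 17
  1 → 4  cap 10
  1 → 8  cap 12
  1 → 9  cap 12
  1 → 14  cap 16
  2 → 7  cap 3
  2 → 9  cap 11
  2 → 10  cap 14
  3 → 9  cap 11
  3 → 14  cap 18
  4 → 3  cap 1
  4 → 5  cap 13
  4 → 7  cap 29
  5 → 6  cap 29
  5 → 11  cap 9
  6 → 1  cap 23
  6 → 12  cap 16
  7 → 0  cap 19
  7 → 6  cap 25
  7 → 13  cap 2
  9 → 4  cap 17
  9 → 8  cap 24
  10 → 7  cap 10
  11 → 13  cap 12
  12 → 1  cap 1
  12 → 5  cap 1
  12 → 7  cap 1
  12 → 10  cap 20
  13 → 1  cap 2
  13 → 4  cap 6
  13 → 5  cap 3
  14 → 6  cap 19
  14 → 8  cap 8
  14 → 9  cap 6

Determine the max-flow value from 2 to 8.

Maximum flow value: 24

augment #1: 2→9→8 bottleneck 11, total now 11
augment #2: 2→7→0→14→8 bottleneck 3, total now 14
augment #3: 2→10→7→0→14→8 bottleneck 5, total now 19
augment #4: 2→10→7→6→1→8 bottleneck 5, total now 24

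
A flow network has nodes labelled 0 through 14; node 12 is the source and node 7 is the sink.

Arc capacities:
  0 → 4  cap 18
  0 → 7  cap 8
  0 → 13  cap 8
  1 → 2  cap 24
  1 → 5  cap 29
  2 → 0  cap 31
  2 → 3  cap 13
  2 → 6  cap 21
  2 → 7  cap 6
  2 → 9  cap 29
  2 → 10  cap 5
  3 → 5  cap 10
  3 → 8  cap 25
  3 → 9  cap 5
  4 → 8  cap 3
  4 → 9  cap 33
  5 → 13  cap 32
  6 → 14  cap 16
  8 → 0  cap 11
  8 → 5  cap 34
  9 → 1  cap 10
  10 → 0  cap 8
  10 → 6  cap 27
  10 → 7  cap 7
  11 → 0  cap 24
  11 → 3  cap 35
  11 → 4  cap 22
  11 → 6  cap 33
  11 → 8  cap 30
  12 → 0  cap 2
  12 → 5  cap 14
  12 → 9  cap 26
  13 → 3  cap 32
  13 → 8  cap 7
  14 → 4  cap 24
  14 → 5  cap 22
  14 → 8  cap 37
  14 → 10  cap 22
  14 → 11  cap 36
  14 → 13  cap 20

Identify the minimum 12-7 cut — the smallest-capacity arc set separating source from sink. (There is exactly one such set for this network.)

augment #1: 12→0→7 push 2
augment #2: 12→9→1→2→7 push 6
augment #3: 12→5→13→8→0→7 push 6
augment #4: 12→9→1→2→10→7 push 4
max flow = 18; residual-reachable set from 12 gives S-side
cut edges (S→T): {(0,7), (9,1)} total cap 18

Min-cut arcs: {(0,7), (9,1)} (total capacity 18)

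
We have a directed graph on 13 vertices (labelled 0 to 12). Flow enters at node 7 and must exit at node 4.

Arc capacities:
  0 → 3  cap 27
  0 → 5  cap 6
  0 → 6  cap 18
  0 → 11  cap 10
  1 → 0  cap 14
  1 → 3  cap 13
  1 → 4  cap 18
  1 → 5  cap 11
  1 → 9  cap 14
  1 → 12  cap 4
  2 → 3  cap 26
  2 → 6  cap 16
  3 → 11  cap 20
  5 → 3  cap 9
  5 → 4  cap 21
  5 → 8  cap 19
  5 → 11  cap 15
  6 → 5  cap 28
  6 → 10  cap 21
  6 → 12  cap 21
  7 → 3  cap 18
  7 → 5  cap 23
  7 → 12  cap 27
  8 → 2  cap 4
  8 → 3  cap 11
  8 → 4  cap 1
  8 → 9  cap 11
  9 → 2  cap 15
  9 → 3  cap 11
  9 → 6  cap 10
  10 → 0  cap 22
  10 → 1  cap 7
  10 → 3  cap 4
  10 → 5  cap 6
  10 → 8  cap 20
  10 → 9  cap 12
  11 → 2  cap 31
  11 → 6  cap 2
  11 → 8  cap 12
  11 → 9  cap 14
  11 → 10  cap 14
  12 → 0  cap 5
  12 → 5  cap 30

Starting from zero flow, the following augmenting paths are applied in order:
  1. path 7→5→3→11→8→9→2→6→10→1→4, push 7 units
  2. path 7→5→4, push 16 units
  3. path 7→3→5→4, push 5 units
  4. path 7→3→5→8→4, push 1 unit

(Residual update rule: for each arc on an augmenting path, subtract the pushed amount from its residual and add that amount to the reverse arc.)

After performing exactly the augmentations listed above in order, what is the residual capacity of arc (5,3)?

after path 1 (7→5→3→11→8→9→2→6→10→1→4, push 7): res(5,3)=2
after path 2 (7→5→4, push 16): res(5,3)=2
after path 3 (7→3→5→4, push 5): res(5,3)=7
after path 4 (7→3→5→8→4, push 1): res(5,3)=8

Residual capacity of (5,3): 8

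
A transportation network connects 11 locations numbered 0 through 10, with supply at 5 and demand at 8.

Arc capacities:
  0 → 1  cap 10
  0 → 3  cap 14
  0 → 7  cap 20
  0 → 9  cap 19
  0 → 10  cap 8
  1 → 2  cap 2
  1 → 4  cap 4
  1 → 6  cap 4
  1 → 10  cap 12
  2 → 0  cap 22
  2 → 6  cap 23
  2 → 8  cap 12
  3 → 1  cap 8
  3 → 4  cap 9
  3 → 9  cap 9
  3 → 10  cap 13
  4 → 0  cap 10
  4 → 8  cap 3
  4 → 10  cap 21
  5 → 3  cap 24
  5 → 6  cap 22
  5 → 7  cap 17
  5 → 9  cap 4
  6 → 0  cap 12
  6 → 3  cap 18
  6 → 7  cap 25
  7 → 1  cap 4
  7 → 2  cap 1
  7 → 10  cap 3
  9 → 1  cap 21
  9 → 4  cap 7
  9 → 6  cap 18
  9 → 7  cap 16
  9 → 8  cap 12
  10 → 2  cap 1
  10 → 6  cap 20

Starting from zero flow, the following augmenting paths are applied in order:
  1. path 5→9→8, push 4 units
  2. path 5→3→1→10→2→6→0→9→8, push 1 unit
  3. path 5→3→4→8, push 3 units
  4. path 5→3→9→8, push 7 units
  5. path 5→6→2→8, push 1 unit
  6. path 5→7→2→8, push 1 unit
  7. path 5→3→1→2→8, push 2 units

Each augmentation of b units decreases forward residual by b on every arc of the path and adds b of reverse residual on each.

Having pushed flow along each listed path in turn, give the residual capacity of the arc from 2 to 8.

after path 1 (5→9→8, push 4): res(2,8)=12
after path 2 (5→3→1→10→2→6→0→9→8, push 1): res(2,8)=12
after path 3 (5→3→4→8, push 3): res(2,8)=12
after path 4 (5→3→9→8, push 7): res(2,8)=12
after path 5 (5→6→2→8, push 1): res(2,8)=11
after path 6 (5→7→2→8, push 1): res(2,8)=10
after path 7 (5→3→1→2→8, push 2): res(2,8)=8

Residual capacity of (2,8): 8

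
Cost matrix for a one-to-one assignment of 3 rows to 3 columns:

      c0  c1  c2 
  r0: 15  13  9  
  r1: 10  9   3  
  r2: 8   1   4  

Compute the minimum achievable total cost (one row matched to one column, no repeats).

Minimum assignment cost: 19

optimal assignment: row0→col0 (cost 15), row1→col2 (cost 3), row2→col1 (cost 1)
total = 15 + 3 + 1 = 19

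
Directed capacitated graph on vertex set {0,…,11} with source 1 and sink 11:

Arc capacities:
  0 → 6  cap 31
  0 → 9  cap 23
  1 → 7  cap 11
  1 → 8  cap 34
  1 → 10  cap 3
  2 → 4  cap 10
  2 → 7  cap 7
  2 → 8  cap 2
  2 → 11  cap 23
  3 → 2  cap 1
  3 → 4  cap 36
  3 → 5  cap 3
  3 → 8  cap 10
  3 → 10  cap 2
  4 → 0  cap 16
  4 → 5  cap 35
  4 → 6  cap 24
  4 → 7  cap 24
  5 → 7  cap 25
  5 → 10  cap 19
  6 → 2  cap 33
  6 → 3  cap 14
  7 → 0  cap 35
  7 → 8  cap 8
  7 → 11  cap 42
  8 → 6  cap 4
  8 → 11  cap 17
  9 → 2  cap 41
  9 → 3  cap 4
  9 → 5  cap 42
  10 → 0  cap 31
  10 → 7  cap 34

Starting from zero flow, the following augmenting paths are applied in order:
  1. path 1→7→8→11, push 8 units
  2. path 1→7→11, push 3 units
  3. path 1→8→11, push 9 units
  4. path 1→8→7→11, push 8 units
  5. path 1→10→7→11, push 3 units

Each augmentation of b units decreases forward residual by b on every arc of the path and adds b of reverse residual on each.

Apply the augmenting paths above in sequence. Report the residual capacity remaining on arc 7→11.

after path 1 (1→7→8→11, push 8): res(7,11)=42
after path 2 (1→7→11, push 3): res(7,11)=39
after path 3 (1→8→11, push 9): res(7,11)=39
after path 4 (1→8→7→11, push 8): res(7,11)=31
after path 5 (1→10→7→11, push 3): res(7,11)=28

Residual capacity of (7,11): 28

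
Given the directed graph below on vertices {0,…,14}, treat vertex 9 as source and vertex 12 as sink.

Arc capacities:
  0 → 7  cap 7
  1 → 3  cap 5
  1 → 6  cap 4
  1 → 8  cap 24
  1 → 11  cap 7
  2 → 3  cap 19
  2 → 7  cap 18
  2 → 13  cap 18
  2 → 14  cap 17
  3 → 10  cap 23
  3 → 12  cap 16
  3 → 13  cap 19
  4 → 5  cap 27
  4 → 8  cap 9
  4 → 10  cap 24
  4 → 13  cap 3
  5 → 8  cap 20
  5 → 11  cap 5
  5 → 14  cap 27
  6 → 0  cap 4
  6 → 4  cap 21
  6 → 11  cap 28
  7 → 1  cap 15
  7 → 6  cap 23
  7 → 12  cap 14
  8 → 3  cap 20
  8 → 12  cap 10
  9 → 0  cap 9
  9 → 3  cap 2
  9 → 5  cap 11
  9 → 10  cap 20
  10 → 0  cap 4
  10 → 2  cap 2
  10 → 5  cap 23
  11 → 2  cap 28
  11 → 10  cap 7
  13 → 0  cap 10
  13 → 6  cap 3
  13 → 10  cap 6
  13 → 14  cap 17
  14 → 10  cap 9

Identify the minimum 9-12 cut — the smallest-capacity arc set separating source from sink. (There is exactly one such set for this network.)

augment #1: 9→3→12 push 2
augment #2: 9→0→7→12 push 7
augment #3: 9→5→8→12 push 10
augment #4: 9→5→8→3→12 push 1
augment #5: 9→10→2→3→12 push 2
augment #6: 9→10→5→8→3→12 push 9
augment #7: 9→10→5→11→2→3→12 push 2
augment #8: 9→10→5→11→2→7→12 push 3
max flow = 36; residual-reachable set from 9 gives S-side
cut edges (S→T): {(0,7), (5,8), (5,11), (9,3), (10,2)} total cap 36

Min-cut arcs: {(0,7), (5,8), (5,11), (9,3), (10,2)} (total capacity 36)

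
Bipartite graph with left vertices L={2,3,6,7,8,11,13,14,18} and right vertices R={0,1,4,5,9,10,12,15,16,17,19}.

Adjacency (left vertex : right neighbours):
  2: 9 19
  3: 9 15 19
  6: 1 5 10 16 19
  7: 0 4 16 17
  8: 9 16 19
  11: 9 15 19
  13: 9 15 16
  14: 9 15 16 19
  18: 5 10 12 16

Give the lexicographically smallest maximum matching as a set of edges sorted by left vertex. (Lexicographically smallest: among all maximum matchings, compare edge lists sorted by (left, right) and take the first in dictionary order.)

|M| = 7 (so the lex-smallest maximum matching has 7 edges)
process left vertices in ascending order; for each, take the smallest-labelled available neighbour that still permits 7 edges overall, or leave it unmatched if none does
lex-smallest matching: {2-9, 3-15, 6-1, 7-0, 8-16, 11-19, 18-5}

Lex-smallest maximum matching: {(2,9), (3,15), (6,1), (7,0), (8,16), (11,19), (18,5)}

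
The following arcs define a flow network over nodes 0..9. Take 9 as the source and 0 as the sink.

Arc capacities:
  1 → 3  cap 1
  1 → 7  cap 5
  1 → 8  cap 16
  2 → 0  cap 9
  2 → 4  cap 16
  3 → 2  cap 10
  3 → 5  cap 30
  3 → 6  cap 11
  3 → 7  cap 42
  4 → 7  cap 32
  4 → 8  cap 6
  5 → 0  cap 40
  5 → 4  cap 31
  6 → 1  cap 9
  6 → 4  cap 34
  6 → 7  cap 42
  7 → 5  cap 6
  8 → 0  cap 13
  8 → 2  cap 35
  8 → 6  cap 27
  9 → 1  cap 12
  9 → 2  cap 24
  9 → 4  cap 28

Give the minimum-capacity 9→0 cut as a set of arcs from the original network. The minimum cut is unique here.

Min-cut arcs: {(1,3), (2,0), (7,5), (8,0)} (total capacity 29)

augment #1: 9→2→0 push 9
augment #2: 9→1→8→0 push 12
augment #3: 9→4→8→0 push 1
augment #4: 9→4→7→5→0 push 6
augment #5: 9→4→8→1→3→5→0 push 1
max flow = 29; residual-reachable set from 9 gives S-side
cut edges (S→T): {(1,3), (2,0), (7,5), (8,0)} total cap 29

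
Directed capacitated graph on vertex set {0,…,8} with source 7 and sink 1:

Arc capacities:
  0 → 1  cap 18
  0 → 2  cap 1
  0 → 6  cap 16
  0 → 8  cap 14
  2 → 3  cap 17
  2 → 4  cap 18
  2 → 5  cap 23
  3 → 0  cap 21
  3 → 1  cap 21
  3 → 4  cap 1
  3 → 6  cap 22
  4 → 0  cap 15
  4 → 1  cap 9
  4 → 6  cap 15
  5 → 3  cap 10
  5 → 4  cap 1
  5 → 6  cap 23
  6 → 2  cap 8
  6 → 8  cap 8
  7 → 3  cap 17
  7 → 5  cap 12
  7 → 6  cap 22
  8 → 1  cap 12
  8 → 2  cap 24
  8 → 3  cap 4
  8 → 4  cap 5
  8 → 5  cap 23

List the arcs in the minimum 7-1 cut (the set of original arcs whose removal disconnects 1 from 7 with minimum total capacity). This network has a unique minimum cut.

Min-cut arcs: {(5,3), (5,4), (6,2), (6,8), (7,3)} (total capacity 44)

augment #1: 7→3→1 push 17
augment #2: 7→5→3→1 push 4
augment #3: 7→5→4→1 push 1
augment #4: 7→6→8→1 push 8
augment #5: 7→5→3→0→1 push 6
augment #6: 7→6→2→4→1 push 8
max flow = 44; residual-reachable set from 7 gives S-side
cut edges (S→T): {(5,3), (5,4), (6,2), (6,8), (7,3)} total cap 44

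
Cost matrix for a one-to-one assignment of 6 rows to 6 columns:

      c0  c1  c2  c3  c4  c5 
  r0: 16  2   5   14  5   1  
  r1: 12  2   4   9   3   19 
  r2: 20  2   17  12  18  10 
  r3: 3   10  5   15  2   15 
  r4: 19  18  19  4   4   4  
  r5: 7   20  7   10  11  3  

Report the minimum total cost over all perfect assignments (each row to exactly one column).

one of 3 optimal assignments: row0→col2 (cost 5), row1→col4 (cost 3), row2→col1 (cost 2), row3→col0 (cost 3), row4→col3 (cost 4), row5→col5 (cost 3)
total = 5 + 3 + 2 + 3 + 4 + 3 = 20

Minimum assignment cost: 20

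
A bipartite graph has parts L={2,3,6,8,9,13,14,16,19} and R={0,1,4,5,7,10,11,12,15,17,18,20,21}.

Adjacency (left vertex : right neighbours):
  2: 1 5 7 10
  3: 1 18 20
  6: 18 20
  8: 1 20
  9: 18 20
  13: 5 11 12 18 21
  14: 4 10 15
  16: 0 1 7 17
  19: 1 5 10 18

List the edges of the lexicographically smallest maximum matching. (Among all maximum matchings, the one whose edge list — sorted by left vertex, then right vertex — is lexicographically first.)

|M| = 8 (so the lex-smallest maximum matching has 8 edges)
process left vertices in ascending order; for each, take the smallest-labelled available neighbour that still permits 8 edges overall, or leave it unmatched if none does
lex-smallest matching: {2-5, 3-1, 6-18, 8-20, 13-11, 14-4, 16-0, 19-10}

Lex-smallest maximum matching: {(2,5), (3,1), (6,18), (8,20), (13,11), (14,4), (16,0), (19,10)}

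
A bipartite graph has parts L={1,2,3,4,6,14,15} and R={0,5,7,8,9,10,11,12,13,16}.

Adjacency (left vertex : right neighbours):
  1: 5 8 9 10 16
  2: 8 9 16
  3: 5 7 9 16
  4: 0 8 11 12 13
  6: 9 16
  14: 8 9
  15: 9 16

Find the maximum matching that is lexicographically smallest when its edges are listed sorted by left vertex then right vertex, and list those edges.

|M| = 6 (so the lex-smallest maximum matching has 6 edges)
process left vertices in ascending order; for each, take the smallest-labelled available neighbour that still permits 6 edges overall, or leave it unmatched if none does
lex-smallest matching: {1-5, 2-8, 3-7, 4-0, 6-9, 15-16}

Lex-smallest maximum matching: {(1,5), (2,8), (3,7), (4,0), (6,9), (15,16)}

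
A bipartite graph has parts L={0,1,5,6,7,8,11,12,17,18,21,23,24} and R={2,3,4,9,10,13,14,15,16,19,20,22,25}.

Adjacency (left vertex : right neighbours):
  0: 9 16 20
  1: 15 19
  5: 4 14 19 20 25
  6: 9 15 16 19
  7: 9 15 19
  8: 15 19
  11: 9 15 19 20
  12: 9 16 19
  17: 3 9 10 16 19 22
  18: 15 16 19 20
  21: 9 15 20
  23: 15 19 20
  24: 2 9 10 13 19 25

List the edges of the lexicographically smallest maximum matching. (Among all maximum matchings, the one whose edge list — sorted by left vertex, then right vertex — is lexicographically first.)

Lex-smallest maximum matching: {(0,9), (1,15), (5,4), (6,16), (7,19), (11,20), (17,3), (24,2)}

|M| = 8 (so the lex-smallest maximum matching has 8 edges)
process left vertices in ascending order; for each, take the smallest-labelled available neighbour that still permits 8 edges overall, or leave it unmatched if none does
lex-smallest matching: {0-9, 1-15, 5-4, 6-16, 7-19, 11-20, 17-3, 24-2}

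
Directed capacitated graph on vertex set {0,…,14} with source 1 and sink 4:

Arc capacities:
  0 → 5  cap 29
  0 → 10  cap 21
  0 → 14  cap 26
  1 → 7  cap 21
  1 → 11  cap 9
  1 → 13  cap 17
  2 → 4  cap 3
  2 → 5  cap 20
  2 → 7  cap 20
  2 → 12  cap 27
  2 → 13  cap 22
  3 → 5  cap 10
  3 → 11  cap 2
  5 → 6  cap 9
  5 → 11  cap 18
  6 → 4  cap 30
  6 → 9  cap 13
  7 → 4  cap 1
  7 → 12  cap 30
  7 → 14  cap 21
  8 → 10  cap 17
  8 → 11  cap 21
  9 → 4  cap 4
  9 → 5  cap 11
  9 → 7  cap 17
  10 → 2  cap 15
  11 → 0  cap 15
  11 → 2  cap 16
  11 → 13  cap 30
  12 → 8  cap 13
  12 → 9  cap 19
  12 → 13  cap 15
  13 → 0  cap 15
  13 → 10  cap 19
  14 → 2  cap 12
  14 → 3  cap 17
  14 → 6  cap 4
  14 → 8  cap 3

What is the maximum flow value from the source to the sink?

Maximum flow value: 21

augment #1: 1→7→4 bottleneck 1, total now 1
augment #2: 1→11→2→4 bottleneck 3, total now 4
augment #3: 1→7→12→9→4 bottleneck 4, total now 8
augment #4: 1→7→14→6→4 bottleneck 4, total now 12
augment #5: 1→11→0→5→6→4 bottleneck 6, total now 18
augment #6: 1→13→0→5→6→4 bottleneck 3, total now 21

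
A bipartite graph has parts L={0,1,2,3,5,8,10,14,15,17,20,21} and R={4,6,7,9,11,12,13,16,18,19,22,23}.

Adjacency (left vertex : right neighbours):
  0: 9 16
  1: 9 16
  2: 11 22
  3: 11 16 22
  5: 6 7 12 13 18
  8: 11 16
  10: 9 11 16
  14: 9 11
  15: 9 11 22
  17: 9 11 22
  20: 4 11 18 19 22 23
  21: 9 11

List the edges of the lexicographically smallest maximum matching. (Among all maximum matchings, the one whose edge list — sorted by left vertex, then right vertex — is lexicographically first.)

|M| = 6 (so the lex-smallest maximum matching has 6 edges)
process left vertices in ascending order; for each, take the smallest-labelled available neighbour that still permits 6 edges overall, or leave it unmatched if none does
lex-smallest matching: {0-9, 1-16, 2-11, 3-22, 5-6, 20-4}

Lex-smallest maximum matching: {(0,9), (1,16), (2,11), (3,22), (5,6), (20,4)}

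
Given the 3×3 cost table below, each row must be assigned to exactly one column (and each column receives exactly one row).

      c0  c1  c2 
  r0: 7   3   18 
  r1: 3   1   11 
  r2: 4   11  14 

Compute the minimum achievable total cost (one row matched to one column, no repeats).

Minimum assignment cost: 18

optimal assignment: row0→col1 (cost 3), row1→col2 (cost 11), row2→col0 (cost 4)
total = 3 + 11 + 4 = 18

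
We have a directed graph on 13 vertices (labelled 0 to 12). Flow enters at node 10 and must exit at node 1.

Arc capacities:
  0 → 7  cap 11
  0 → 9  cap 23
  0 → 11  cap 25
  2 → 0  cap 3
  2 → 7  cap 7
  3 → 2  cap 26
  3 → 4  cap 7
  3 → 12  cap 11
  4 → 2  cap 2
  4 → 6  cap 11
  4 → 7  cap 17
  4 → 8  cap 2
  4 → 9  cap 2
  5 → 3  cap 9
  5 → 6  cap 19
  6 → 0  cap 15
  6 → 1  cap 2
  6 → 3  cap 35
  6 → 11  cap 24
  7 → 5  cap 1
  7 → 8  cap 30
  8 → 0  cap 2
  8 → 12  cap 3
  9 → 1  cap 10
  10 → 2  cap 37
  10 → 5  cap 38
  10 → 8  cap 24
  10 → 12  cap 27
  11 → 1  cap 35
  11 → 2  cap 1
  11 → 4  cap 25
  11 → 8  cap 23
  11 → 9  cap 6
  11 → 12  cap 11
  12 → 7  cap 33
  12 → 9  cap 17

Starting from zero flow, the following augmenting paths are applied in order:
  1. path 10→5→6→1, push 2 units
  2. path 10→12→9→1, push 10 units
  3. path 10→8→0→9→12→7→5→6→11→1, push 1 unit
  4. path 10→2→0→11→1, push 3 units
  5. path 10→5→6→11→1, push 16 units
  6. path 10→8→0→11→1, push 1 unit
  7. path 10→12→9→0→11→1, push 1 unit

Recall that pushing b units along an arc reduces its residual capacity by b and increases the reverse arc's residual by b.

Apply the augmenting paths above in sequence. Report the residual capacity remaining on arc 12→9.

Residual capacity of (12,9): 7

after path 1 (10→5→6→1, push 2): res(12,9)=17
after path 2 (10→12→9→1, push 10): res(12,9)=7
after path 3 (10→8→0→9→12→7→5→6→11→1, push 1): res(12,9)=8
after path 4 (10→2→0→11→1, push 3): res(12,9)=8
after path 5 (10→5→6→11→1, push 16): res(12,9)=8
after path 6 (10→8→0→11→1, push 1): res(12,9)=8
after path 7 (10→12→9→0→11→1, push 1): res(12,9)=7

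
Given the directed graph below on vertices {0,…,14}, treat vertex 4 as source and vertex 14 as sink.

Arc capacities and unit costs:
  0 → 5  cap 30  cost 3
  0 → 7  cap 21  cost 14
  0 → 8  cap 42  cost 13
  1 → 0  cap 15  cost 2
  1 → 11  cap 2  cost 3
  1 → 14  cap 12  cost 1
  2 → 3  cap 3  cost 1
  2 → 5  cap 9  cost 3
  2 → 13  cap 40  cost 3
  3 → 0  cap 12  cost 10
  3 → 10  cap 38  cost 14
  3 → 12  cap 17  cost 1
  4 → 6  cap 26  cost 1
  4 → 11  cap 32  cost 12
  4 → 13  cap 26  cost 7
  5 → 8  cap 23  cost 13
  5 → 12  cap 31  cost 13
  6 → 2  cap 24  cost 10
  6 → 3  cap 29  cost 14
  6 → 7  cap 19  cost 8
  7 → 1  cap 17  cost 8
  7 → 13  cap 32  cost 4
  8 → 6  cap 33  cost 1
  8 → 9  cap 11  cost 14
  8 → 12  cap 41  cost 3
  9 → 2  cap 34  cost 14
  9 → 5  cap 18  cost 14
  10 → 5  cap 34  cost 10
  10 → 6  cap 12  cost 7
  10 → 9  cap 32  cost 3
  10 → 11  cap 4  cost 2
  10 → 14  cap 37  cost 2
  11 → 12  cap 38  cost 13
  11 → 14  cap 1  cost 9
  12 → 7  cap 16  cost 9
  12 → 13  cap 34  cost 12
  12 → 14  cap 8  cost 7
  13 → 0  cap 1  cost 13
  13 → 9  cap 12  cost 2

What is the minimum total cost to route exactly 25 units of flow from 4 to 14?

shortest-cost path #1: 4→6→7→1→14 push 12 @ unit cost 18 (adds 216)
shortest-cost path #2: 4→6→2→3→12→14 push 3 @ unit cost 20 (adds 60)
shortest-cost path #3: 4→11→14 push 1 @ unit cost 21 (adds 21)
shortest-cost path #4: 4→6→3→12→14 push 5 @ unit cost 23 (adds 115)
shortest-cost path #5: 4→6→3→10→14 push 4 @ unit cost 31 (adds 124)
total cost = 536

Minimum cost for 25 units: 536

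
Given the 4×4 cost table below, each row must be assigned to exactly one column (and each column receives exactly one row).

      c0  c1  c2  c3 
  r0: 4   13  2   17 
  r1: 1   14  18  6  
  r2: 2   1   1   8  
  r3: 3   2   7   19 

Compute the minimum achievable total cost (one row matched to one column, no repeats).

one of 2 optimal assignments: row0→col2 (cost 2), row1→col3 (cost 6), row2→col0 (cost 2), row3→col1 (cost 2)
total = 2 + 6 + 2 + 2 = 12

Minimum assignment cost: 12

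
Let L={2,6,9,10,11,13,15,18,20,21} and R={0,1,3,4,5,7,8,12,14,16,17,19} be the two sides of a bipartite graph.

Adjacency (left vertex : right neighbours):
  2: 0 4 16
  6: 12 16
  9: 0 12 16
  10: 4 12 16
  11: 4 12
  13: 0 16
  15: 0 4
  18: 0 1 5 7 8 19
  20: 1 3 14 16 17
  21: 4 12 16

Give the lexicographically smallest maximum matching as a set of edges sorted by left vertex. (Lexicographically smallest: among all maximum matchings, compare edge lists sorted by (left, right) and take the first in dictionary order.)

Lex-smallest maximum matching: {(2,0), (6,12), (9,16), (10,4), (18,1), (20,3)}

|M| = 6 (so the lex-smallest maximum matching has 6 edges)
process left vertices in ascending order; for each, take the smallest-labelled available neighbour that still permits 6 edges overall, or leave it unmatched if none does
lex-smallest matching: {2-0, 6-12, 9-16, 10-4, 18-1, 20-3}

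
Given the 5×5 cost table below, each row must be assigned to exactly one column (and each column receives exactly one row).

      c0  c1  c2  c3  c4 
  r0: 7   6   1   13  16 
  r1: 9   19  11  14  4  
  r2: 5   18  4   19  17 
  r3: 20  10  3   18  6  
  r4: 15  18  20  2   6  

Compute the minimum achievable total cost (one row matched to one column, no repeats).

optimal assignment: row0→col1 (cost 6), row1→col4 (cost 4), row2→col0 (cost 5), row3→col2 (cost 3), row4→col3 (cost 2)
total = 6 + 4 + 5 + 3 + 2 = 20

Minimum assignment cost: 20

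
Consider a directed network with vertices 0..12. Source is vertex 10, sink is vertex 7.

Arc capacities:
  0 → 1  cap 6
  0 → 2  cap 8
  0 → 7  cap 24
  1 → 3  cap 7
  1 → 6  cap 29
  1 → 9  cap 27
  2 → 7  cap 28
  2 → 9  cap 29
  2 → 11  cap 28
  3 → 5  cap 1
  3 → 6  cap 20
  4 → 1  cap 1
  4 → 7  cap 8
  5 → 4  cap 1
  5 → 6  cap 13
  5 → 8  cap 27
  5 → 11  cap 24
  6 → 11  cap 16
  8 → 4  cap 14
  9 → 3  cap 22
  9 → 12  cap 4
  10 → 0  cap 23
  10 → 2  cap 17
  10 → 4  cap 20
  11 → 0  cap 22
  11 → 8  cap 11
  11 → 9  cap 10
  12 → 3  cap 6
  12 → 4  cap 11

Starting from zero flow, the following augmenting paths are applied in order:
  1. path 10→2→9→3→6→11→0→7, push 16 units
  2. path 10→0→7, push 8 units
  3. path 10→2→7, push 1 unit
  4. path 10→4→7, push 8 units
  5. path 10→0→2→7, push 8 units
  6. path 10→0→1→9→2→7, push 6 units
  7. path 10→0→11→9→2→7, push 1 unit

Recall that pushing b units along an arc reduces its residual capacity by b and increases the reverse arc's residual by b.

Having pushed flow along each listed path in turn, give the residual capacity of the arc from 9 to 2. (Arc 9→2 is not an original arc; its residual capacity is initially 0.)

Residual capacity of (9,2): 9

after path 1 (10→2→9→3→6→11→0→7, push 16): res(9,2)=16
after path 2 (10→0→7, push 8): res(9,2)=16
after path 3 (10→2→7, push 1): res(9,2)=16
after path 4 (10→4→7, push 8): res(9,2)=16
after path 5 (10→0→2→7, push 8): res(9,2)=16
after path 6 (10→0→1→9→2→7, push 6): res(9,2)=10
after path 7 (10→0→11→9→2→7, push 1): res(9,2)=9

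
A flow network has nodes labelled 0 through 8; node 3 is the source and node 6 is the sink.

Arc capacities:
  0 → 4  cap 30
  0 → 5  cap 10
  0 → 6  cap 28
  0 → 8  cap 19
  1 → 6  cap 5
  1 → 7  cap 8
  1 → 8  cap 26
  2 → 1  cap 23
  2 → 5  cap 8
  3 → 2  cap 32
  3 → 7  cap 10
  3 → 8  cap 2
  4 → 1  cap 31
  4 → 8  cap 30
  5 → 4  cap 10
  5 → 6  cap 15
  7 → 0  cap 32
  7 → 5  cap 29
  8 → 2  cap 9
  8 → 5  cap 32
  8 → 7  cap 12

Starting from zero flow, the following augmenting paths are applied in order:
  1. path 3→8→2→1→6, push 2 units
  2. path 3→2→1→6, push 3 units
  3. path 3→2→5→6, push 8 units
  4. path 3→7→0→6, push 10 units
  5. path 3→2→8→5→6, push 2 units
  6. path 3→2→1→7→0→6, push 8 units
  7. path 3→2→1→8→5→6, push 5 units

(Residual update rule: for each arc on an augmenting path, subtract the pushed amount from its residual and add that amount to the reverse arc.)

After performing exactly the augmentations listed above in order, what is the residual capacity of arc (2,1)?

Residual capacity of (2,1): 5

after path 1 (3→8→2→1→6, push 2): res(2,1)=21
after path 2 (3→2→1→6, push 3): res(2,1)=18
after path 3 (3→2→5→6, push 8): res(2,1)=18
after path 4 (3→7→0→6, push 10): res(2,1)=18
after path 5 (3→2→8→5→6, push 2): res(2,1)=18
after path 6 (3→2→1→7→0→6, push 8): res(2,1)=10
after path 7 (3→2→1→8→5→6, push 5): res(2,1)=5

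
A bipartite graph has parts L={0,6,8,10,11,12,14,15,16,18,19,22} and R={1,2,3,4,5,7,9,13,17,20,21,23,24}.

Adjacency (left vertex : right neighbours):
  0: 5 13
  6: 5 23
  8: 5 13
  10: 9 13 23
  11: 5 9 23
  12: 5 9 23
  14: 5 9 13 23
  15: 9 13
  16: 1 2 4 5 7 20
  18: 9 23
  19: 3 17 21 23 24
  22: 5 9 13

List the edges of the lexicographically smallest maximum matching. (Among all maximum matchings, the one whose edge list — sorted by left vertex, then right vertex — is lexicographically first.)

|M| = 6 (so the lex-smallest maximum matching has 6 edges)
process left vertices in ascending order; for each, take the smallest-labelled available neighbour that still permits 6 edges overall, or leave it unmatched if none does
lex-smallest matching: {0-5, 6-23, 8-13, 10-9, 16-1, 19-3}

Lex-smallest maximum matching: {(0,5), (6,23), (8,13), (10,9), (16,1), (19,3)}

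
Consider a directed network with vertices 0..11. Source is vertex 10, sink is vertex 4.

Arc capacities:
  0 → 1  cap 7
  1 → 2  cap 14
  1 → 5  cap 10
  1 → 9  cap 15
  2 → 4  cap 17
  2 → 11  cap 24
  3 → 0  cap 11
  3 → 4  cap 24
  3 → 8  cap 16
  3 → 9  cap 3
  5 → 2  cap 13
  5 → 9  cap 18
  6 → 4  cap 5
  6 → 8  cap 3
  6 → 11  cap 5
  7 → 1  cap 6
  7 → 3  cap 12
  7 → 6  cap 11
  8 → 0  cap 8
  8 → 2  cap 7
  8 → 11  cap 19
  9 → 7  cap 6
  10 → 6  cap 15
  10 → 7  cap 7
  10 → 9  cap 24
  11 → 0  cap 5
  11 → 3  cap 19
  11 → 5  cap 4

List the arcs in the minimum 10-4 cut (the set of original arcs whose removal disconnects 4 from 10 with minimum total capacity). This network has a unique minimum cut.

Min-cut arcs: {(6,4), (6,8), (6,11), (9,7), (10,7)} (total capacity 26)

augment #1: 10→6→4 push 5
augment #2: 10→7→3→4 push 7
augment #3: 10→6→8→2→4 push 3
augment #4: 10→6→11→3→4 push 5
augment #5: 10→9→7→3→4 push 5
augment #6: 10→9→7→1→2→4 push 1
max flow = 26; residual-reachable set from 10 gives S-side
cut edges (S→T): {(6,4), (6,8), (6,11), (9,7), (10,7)} total cap 26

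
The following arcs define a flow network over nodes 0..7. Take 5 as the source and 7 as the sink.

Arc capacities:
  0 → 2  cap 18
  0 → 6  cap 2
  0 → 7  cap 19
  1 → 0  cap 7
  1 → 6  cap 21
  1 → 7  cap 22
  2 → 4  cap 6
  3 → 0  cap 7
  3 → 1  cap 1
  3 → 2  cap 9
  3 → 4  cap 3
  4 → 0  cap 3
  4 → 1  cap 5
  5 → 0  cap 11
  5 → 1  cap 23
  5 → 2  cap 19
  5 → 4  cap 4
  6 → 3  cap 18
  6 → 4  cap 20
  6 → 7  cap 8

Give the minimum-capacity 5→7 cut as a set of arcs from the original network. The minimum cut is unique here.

augment #1: 5→0→7 push 11
augment #2: 5→1→7 push 22
augment #3: 5→1→0→7 push 1
augment #4: 5→4→0→7 push 3
augment #5: 5→4→1→0→7 push 1
augment #6: 5→2→4→1→0→7 push 3
augment #7: 5→2→4→1→6→7 push 1
max flow = 42; residual-reachable set from 5 gives S-side
cut edges (S→T): {(4,0), (4,1), (5,0), (5,1)} total cap 42

Min-cut arcs: {(4,0), (4,1), (5,0), (5,1)} (total capacity 42)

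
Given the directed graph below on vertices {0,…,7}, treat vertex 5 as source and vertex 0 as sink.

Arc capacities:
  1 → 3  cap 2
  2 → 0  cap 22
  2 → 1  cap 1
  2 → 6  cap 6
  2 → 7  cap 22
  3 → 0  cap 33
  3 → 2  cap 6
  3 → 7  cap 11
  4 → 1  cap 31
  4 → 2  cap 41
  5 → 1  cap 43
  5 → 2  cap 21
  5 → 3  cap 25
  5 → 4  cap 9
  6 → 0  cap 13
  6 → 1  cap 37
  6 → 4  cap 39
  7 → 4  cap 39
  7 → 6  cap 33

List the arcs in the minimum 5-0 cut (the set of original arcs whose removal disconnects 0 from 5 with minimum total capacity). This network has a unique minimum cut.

Min-cut arcs: {(1,3), (5,2), (5,3), (5,4)} (total capacity 57)

augment #1: 5→2→0 push 21
augment #2: 5→3→0 push 25
augment #3: 5→1→3→0 push 2
augment #4: 5→4→2→0 push 1
augment #5: 5→4→2→6→0 push 6
augment #6: 5→4→2→7→6→0 push 2
max flow = 57; residual-reachable set from 5 gives S-side
cut edges (S→T): {(1,3), (5,2), (5,3), (5,4)} total cap 57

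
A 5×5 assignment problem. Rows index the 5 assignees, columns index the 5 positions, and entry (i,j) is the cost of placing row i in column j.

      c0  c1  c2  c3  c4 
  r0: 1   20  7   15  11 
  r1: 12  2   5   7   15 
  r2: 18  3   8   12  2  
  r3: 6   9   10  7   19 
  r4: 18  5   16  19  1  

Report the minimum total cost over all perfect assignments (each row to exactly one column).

Minimum assignment cost: 17

optimal assignment: row0→col0 (cost 1), row1→col2 (cost 5), row2→col1 (cost 3), row3→col3 (cost 7), row4→col4 (cost 1)
total = 1 + 5 + 3 + 7 + 1 = 17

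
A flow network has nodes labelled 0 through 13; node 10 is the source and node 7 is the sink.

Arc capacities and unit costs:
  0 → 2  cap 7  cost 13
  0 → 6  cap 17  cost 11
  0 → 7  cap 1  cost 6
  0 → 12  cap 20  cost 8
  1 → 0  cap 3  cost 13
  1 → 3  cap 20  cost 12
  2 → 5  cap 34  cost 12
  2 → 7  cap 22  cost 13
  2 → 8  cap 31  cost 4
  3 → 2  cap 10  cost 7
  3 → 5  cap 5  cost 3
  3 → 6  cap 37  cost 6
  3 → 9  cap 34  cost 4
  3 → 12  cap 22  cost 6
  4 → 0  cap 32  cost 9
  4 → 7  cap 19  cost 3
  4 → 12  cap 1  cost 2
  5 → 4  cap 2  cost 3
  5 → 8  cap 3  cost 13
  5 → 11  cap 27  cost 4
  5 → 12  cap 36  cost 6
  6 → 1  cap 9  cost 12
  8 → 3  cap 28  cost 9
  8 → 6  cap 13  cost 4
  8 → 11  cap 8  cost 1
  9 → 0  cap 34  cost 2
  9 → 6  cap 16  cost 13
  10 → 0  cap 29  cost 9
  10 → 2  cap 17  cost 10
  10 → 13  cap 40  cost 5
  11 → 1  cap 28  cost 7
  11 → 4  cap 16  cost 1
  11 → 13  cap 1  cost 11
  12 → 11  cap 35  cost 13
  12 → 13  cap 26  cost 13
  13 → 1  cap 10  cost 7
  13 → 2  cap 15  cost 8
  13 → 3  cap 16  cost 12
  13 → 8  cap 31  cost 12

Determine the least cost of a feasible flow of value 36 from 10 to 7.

shortest-cost path #1: 10→0→7 push 1 @ unit cost 15 (adds 15)
shortest-cost path #2: 10→2→8→11→4→7 push 8 @ unit cost 19 (adds 152)
shortest-cost path #3: 10→2→7 push 9 @ unit cost 23 (adds 207)
shortest-cost path #4: 10→13→2→7 push 13 @ unit cost 26 (adds 338)
shortest-cost path #5: 10→13→3→5→4→7 push 2 @ unit cost 26 (adds 52)
shortest-cost path #6: 10→13→3→5→11→4→7 push 3 @ unit cost 28 (adds 84)
total cost = 848

Minimum cost for 36 units: 848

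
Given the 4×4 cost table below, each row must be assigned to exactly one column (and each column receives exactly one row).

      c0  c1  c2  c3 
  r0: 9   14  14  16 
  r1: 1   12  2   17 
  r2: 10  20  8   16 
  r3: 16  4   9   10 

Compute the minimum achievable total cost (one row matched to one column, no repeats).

optimal assignment: row0→col3 (cost 16), row1→col0 (cost 1), row2→col2 (cost 8), row3→col1 (cost 4)
total = 16 + 1 + 8 + 4 = 29

Minimum assignment cost: 29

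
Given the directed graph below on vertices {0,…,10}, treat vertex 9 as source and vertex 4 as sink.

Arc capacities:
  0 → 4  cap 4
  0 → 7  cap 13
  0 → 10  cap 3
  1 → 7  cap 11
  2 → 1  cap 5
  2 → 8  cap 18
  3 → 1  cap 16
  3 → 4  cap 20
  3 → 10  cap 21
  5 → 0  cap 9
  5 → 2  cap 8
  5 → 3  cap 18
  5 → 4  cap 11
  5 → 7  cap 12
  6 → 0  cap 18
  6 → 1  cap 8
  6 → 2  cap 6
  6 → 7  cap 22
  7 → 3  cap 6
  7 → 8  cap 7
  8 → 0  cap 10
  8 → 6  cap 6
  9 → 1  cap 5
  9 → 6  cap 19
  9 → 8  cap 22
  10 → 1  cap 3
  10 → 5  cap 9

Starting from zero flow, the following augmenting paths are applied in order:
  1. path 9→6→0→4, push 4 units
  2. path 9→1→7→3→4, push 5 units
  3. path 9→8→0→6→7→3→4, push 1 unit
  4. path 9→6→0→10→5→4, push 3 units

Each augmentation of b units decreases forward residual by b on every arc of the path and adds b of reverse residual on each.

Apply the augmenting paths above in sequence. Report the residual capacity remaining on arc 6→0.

Residual capacity of (6,0): 12

after path 1 (9→6→0→4, push 4): res(6,0)=14
after path 2 (9→1→7→3→4, push 5): res(6,0)=14
after path 3 (9→8→0→6→7→3→4, push 1): res(6,0)=15
after path 4 (9→6→0→10→5→4, push 3): res(6,0)=12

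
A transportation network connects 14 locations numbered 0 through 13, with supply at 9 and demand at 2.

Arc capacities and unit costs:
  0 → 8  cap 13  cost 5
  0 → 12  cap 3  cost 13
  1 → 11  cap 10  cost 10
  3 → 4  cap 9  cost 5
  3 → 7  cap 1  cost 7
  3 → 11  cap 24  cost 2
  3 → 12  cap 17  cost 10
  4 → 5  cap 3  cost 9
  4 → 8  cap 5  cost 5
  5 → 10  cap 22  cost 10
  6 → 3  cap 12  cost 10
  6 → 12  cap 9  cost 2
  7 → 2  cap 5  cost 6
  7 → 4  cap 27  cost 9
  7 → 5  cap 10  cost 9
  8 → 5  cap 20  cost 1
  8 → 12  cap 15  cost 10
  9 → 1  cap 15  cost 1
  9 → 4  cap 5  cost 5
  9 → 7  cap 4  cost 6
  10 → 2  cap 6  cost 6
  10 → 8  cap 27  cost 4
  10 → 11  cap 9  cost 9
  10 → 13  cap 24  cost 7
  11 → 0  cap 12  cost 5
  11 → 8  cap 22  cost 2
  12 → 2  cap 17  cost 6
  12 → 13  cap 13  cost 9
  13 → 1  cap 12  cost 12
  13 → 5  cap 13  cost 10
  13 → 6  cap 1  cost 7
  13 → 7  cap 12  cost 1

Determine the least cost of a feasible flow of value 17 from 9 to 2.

shortest-cost path #1: 9→7→2 push 4 @ unit cost 12 (adds 48)
shortest-cost path #2: 9→4→8→12→2 push 5 @ unit cost 26 (adds 130)
shortest-cost path #3: 9→1→11→8→12→2 push 8 @ unit cost 29 (adds 232)
total cost = 410

Minimum cost for 17 units: 410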